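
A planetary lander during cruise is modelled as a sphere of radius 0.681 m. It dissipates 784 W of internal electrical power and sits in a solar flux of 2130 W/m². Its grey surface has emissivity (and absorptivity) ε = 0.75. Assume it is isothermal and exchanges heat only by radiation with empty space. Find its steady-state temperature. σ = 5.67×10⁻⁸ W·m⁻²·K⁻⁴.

T ≈ 335 K

At steady state, absorbed solar power + internal power = radiated power.
Absorbed: α·S·A_cross = 0.75·2130·1.457 = 2327 W (cross-section πr²).
Total input = 2327 + 784 = 3111 W.
Radiated: εσ·A_surf·T⁴ with A_surf = 4πr² = 5.828 m².
T⁴ = 3111/(0.75·5.67×10⁻⁸·5.828) = 1.256×10¹⁰ K⁴.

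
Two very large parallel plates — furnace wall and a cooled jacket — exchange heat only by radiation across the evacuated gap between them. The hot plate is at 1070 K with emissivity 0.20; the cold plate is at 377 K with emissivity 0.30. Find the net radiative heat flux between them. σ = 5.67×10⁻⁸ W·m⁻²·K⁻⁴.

q ≈ 9980 W/m²

For two infinite grey parallel plates, q = σ(T₁⁴ − T₂⁴)/(1/ε₁ + 1/ε₂ − 1).
T₁⁴ − T₂⁴ = 1.311×10¹² − 2.020×10¹⁰ = 1.291×10¹² K⁴.
1/ε₁ + 1/ε₂ − 1 = 5.000 + 3.333 − 1 = 7.333.
q = 5.67×10⁻⁸ × 1.291×10¹² / 7.333.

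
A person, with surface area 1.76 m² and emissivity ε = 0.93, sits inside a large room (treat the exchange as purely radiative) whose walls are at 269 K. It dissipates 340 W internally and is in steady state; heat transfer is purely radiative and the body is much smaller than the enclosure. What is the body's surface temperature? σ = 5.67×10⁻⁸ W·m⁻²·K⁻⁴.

T ≈ 307 K

For a small grey body in a large enclosure, net radiated power = εσA(T⁴ − T_w⁴).
Steady state: P = εσA(T⁴ − T_w⁴) with A = 1.76 m².
T⁴ = P/(εσA) + T_w⁴ = 340/(0.93·5.67×10⁻⁸·1.760) + (269)⁴
    = 3.664×10⁹ + 5.236×10⁹ = 8.900×10⁹ K⁴.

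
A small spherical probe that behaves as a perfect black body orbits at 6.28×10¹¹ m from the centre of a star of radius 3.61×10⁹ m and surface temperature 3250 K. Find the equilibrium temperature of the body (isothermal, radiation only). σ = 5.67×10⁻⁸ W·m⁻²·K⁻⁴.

T ≈ 174 K

The star's surface emits σT_*⁴; at distance d the flux is S = σT_*⁴(R_*/d)².
S = 5.67×10⁻⁸·(3250)⁴·(3.61×10⁹/6.28×10¹¹)² = 209.0 W/m².
For an isothermal sphere T⁴ = (1−a)S/(4σ) = 9.217×10⁸ K⁴.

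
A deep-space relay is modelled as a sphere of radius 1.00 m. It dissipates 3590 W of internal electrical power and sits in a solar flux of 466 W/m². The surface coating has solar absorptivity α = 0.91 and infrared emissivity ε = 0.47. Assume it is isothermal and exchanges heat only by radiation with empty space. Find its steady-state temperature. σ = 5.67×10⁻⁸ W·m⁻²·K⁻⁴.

T ≈ 348 K

At steady state, absorbed solar power + internal power = radiated power.
Absorbed: α·S·A_cross = 0.91·466·3.142 = 1332 W (cross-section πr²).
Total input = 1332 + 3590 = 4922 W.
Radiated: εσ·A_surf·T⁴ with A_surf = 4πr² = 12.57 m².
T⁴ = 4922/(0.47·5.67×10⁻⁸·12.57) = 1.470×10¹⁰ K⁴.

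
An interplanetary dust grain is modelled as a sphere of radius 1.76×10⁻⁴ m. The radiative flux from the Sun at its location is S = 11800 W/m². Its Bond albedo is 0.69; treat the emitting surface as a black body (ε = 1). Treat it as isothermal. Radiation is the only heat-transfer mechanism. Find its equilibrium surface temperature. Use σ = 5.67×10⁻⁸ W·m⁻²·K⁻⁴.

At equilibrium, absorbed power = emitted power.
Absorbing cross-section = πr² = 9.731×10⁻⁸ m²; emitting surface = 4πr² = 3.893×10⁻⁷ m² (ratio 4).
(1−a)S·A_cross = εσ·A_surf·T⁴  ⇒  T⁴ = (1−a)S/(4σ).
T⁴ = 0.310·11800/(4·5.67×10⁻⁸) = 1.613×10¹⁰ K⁴.
T = (1.613×10¹⁰)^(1/4).

T ≈ 356 K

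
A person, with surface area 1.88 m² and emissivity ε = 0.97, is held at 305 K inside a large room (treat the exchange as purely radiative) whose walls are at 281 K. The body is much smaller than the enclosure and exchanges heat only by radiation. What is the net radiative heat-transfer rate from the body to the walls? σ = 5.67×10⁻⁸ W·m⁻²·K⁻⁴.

For a small grey body in a large enclosure: P_net = εσA(T_body⁴ − T_wall⁴).
A = 1.88 m²; T_body⁴ − T_wall⁴ = 8.654×10⁹ − 6.235×10⁹ = 2.419×10⁹ K⁴.
|P_net| = 0.97·5.67×10⁻⁸·1.880·2.419×10⁹.

P_net ≈ 250 W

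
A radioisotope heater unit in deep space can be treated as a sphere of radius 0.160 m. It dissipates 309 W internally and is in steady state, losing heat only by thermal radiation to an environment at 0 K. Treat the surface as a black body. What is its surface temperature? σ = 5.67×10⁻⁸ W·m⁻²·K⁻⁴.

T ≈ 361 K

Steady state: internal power = radiated power, P = εσA T⁴.
Radiating area A = 4πr² = 0.3217 m².
T⁴ = P/(εσA) = 309/(1.0·5.67×10⁻⁸·0.3217) = 1.694×10¹⁰ K⁴.
T = (1.694×10¹⁰)^(1/4).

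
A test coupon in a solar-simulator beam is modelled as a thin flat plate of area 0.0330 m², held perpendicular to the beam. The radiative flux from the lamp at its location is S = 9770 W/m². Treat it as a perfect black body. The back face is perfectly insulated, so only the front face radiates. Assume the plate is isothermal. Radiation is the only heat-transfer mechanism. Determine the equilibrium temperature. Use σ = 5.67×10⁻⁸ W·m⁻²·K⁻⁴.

At equilibrium, absorbed power = emitted power.
Absorbing cross-section = A = 0.03300 m²; emitting surface = A = 0.03300 m² (ratio 1).
S·A_cross = εσ·A_surf·T⁴  ⇒  T⁴ = S/(1σ).
T⁴ = 1.00·9770/(1·5.67×10⁻⁸) = 1.723×10¹¹ K⁴.
T = (1.723×10¹¹)^(1/4).

T ≈ 644 K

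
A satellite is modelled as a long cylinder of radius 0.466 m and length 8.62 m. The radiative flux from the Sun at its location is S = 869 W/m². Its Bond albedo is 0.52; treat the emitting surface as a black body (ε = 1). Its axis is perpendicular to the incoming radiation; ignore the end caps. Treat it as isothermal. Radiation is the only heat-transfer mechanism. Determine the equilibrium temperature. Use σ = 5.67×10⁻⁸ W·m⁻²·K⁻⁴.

At equilibrium, absorbed power = emitted power.
Absorbing cross-section = 2rL = 8.034 m²; emitting surface = 2πrL = 25.24 m² (ratio π).
(1−a)S·A_cross = εσ·A_surf·T⁴  ⇒  T⁴ = (1−a)S/(πσ).
T⁴ = 0.480·869/(π·5.67×10⁻⁸) = 2.342×10⁹ K⁴.
T = (2.342×10⁹)^(1/4).

T ≈ 220 K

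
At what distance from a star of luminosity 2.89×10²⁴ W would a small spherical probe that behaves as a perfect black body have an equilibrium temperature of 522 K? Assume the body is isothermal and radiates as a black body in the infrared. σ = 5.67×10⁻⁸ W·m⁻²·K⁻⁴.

For an isothermal black-emitting sphere, (1−a)S·πr² = σ·4πr²·T⁴ ⇒ S = 4σT⁴/(1−a).
S = 4·5.67×10⁻⁸·(522)⁴/1.00 = 16840 W/m².
Flux falls as S = L/(4πd²), so d = √(L/(4πS)) = √(2.89×10²⁴/(4π·16840)).

d ≈ 3.70×10⁹ m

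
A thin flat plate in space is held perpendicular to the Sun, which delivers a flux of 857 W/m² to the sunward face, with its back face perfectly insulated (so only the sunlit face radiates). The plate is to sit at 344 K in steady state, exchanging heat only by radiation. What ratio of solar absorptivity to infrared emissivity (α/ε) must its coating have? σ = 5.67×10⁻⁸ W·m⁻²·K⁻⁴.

α/ε ≈ 0.926

Balance: αS·A = εσ·1A·T⁴ ⇒ α/ε = σT⁴/S.
α/ε = 5.67×10⁻⁸·(344)⁴/857 = 5.67×10⁻⁸·1.400×10¹⁰/857.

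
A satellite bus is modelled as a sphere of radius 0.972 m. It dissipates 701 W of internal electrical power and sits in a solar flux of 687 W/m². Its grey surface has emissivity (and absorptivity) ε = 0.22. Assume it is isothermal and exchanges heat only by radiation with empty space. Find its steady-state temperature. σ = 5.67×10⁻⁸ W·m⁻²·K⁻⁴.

T ≈ 297 K

At steady state, absorbed solar power + internal power = radiated power.
Absorbed: α·S·A_cross = 0.22·687·2.968 = 448.6 W (cross-section πr²).
Total input = 448.6 + 701 = 1150 W.
Radiated: εσ·A_surf·T⁴ with A_surf = 4πr² = 11.87 m².
T⁴ = 1150/(0.22·5.67×10⁻⁸·11.87) = 7.762×10⁹ K⁴.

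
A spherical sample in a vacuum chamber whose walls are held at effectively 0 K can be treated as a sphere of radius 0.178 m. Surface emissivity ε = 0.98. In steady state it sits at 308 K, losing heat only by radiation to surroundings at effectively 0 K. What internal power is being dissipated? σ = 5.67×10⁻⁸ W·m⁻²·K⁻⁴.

P ≈ 199 W

Steady state: P = εσA T⁴.
A = 4πr² = 0.3982 m²; T⁴ = (308)⁴ = 8.999×10⁹ K⁴.
P = 0.98 × 5.67×10⁻⁸ × 0.3982 × 8.999×10⁹.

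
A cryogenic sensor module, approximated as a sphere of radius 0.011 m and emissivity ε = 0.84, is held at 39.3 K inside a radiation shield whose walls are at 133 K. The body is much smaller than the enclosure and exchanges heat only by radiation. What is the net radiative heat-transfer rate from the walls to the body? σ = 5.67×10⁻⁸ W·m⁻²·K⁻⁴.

P_net ≈ 0.0225 W

For a small grey body in a large enclosure: P_net = εσA(T_body⁴ − T_wall⁴).
A = 4πr² = 0.001521 m²; T_body⁴ − T_wall⁴ = 2.385×10⁶ − 3.129×10⁸ = -3.105×10⁸ K⁴.
|P_net| = 0.84·5.67×10⁻⁸·0.001521·3.105×10⁸.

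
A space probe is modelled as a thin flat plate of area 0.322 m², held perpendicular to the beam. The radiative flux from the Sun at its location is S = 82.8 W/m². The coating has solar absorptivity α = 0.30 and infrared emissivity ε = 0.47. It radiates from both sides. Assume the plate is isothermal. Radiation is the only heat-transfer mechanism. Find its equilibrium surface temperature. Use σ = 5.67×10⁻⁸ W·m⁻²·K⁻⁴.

At equilibrium, absorbed power = emitted power.
Absorbing cross-section = A = 0.3220 m²; emitting surface = 2A = 0.6440 m² (ratio 2).
αS·A_cross = εσ·A_surf·T⁴  ⇒  T⁴ = αS/(ε·2σ).
T⁴ = 0.300·82.8/(0.47·2·5.67×10⁻⁸) = 4.661×10⁸ K⁴.
T = (4.661×10⁸)^(1/4).

T ≈ 147 K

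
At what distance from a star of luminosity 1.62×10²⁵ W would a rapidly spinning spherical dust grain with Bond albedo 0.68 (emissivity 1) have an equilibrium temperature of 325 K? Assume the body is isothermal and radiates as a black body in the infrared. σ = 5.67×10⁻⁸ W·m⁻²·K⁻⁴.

d ≈ 1.28×10¹⁰ m

For an isothermal black-emitting sphere, (1−a)S·πr² = σ·4πr²·T⁴ ⇒ S = 4σT⁴/(1−a).
S = 4·5.67×10⁻⁸·(325)⁴/0.320 = 7907 W/m².
Flux falls as S = L/(4πd²), so d = √(L/(4πS)) = √(1.62×10²⁵/(4π·7907)).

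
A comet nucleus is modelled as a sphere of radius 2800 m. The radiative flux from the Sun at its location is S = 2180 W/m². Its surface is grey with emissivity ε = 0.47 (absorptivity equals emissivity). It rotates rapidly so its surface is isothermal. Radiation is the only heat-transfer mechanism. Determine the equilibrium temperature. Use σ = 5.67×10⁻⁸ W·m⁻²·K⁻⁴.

T ≈ 313 K

At equilibrium, absorbed power = emitted power.
Absorbing cross-section = πr² = 2.463×10⁷ m²; emitting surface = 4πr² = 9.852×10⁷ m² (ratio 4).
εS·A_cross = εσ·A_surf·T⁴  ⇒  T⁴ = S/(4σ)   (ε cancels).
T⁴ = 2180/(4·5.67×10⁻⁸) = 9.612×10⁹ K⁴.
T = (9.612×10⁹)^(1/4).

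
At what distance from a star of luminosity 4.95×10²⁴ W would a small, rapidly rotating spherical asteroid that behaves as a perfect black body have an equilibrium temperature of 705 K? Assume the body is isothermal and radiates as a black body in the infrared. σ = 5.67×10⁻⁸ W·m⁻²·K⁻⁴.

d ≈ 2.65×10⁹ m

For an isothermal black-emitting sphere, (1−a)S·πr² = σ·4πr²·T⁴ ⇒ S = 4σT⁴/(1−a).
S = 4·5.67×10⁻⁸·(705)⁴/1.00 = 56030 W/m².
Flux falls as S = L/(4πd²), so d = √(L/(4πS)) = √(4.95×10²⁴/(4π·56030)).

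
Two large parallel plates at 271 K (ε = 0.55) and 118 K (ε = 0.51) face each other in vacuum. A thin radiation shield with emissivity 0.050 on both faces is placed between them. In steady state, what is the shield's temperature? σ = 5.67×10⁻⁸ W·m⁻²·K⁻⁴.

In steady state the net flux on the hot side equals that on the cold side.
σ(T₁⁴−T_s⁴)/D₁ = σ(T_s⁴−T₂⁴)/D₂, with D₁ = 1/ε₁+1/ε_s−1 = 20.82, D₂ = 1/ε_s+1/ε₂−1 = 20.96.
Solve for T_s⁴: T_s⁴ = (D₂·T₁⁴ + D₁·T₂⁴)/(D₁+D₂) = 2.803×10⁹ K⁴.

T_s ≈ 230 K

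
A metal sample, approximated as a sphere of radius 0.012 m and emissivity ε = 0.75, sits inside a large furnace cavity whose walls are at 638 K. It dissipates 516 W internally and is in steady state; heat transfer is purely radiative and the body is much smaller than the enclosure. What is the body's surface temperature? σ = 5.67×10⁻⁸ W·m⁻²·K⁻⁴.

For a small grey body in a large enclosure, net radiated power = εσA(T⁴ − T_w⁴).
Steady state: P = εσA(T⁴ − T_w⁴) with A = 4πr² = 0.001810 m².
T⁴ = P/(εσA) + T_w⁴ = 516/(0.75·5.67×10⁻⁸·0.001810) + (638)⁴
    = 6.706×10¹² + 1.657×10¹¹ = 6.871×10¹² K⁴.

T ≈ 1620 K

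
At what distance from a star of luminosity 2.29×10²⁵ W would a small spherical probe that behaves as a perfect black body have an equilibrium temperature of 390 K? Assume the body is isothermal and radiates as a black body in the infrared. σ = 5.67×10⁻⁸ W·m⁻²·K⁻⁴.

d ≈ 1.86×10¹⁰ m

For an isothermal black-emitting sphere, (1−a)S·πr² = σ·4πr²·T⁴ ⇒ S = 4σT⁴/(1−a).
S = 4·5.67×10⁻⁸·(390)⁴/1.00 = 5247 W/m².
Flux falls as S = L/(4πd²), so d = √(L/(4πS)) = √(2.29×10²⁵/(4π·5247)).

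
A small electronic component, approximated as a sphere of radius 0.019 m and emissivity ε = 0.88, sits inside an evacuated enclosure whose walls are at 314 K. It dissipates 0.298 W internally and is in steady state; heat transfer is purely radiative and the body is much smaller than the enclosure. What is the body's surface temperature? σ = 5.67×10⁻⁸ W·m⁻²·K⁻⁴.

For a small grey body in a large enclosure, net radiated power = εσA(T⁴ − T_w⁴).
Steady state: P = εσA(T⁴ − T_w⁴) with A = 4πr² = 0.004536 m².
T⁴ = P/(εσA) + T_w⁴ = 0.298/(0.88·5.67×10⁻⁸·0.004536) + (314)⁴
    = 1.317×10⁹ + 9.721×10⁹ = 1.104×10¹⁰ K⁴.

T ≈ 324 K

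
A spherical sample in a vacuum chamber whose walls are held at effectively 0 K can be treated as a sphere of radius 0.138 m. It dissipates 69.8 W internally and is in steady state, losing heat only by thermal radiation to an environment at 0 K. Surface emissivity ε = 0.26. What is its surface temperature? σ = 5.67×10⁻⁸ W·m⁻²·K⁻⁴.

Steady state: internal power = radiated power, P = εσA T⁴.
Radiating area A = 4πr² = 0.2393 m².
T⁴ = P/(εσA) = 69.8/(0.26·5.67×10⁻⁸·0.2393) = 1.978×10¹⁰ K⁴.
T = (1.978×10¹⁰)^(1/4).

T ≈ 375 K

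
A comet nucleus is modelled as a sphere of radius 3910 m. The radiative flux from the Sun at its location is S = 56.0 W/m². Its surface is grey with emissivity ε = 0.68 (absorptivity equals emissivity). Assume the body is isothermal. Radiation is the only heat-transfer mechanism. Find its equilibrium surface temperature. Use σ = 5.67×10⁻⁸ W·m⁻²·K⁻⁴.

At equilibrium, absorbed power = emitted power.
Absorbing cross-section = πr² = 4.803×10⁷ m²; emitting surface = 4πr² = 1.921×10⁸ m² (ratio 4).
εS·A_cross = εσ·A_surf·T⁴  ⇒  T⁴ = S/(4σ)   (ε cancels).
T⁴ = 56.0/(4·5.67×10⁻⁸) = 2.469×10⁸ K⁴.
T = (2.469×10⁸)^(1/4).

T ≈ 125 K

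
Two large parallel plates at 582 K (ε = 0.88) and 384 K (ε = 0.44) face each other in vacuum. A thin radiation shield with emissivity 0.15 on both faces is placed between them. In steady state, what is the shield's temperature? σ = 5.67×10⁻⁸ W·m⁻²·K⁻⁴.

T_s ≈ 518 K

In steady state the net flux on the hot side equals that on the cold side.
σ(T₁⁴−T_s⁴)/D₁ = σ(T_s⁴−T₂⁴)/D₂, with D₁ = 1/ε₁+1/ε_s−1 = 6.803, D₂ = 1/ε_s+1/ε₂−1 = 7.939.
Solve for T_s⁴: T_s⁴ = (D₂·T₁⁴ + D₁·T₂⁴)/(D₁+D₂) = 7.182×10¹⁰ K⁴.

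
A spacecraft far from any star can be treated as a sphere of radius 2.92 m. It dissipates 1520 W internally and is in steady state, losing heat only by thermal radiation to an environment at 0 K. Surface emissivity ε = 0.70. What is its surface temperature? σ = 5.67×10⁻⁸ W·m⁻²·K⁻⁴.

T ≈ 137 K

Steady state: internal power = radiated power, P = εσA T⁴.
Radiating area A = 4πr² = 107.1 m².
T⁴ = P/(εσA) = 1520/(0.70·5.67×10⁻⁸·107.1) = 3.574×10⁸ K⁴.
T = (3.574×10⁸)^(1/4).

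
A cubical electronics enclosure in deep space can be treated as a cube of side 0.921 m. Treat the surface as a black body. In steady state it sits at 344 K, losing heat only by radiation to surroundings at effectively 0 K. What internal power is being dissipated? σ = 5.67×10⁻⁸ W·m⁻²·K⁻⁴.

P ≈ 4040 W

Steady state: P = εσA T⁴.
A = 6L² = 5.089 m²; T⁴ = (344)⁴ = 1.400×10¹⁰ K⁴.
P = 1.0 × 5.67×10⁻⁸ × 5.089 × 1.400×10¹⁰.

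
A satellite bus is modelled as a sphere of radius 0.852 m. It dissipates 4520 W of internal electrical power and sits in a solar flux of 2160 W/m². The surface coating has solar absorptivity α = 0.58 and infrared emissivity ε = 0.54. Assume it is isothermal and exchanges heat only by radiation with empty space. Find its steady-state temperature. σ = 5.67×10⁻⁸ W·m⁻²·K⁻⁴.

T ≈ 403 K

At steady state, absorbed solar power + internal power = radiated power.
Absorbed: α·S·A_cross = 0.58·2160·2.280 = 2857 W (cross-section πr²).
Total input = 2857 + 4520 = 7377 W.
Radiated: εσ·A_surf·T⁴ with A_surf = 4πr² = 9.122 m².
T⁴ = 7377/(0.54·5.67×10⁻⁸·9.122) = 2.641×10¹⁰ K⁴.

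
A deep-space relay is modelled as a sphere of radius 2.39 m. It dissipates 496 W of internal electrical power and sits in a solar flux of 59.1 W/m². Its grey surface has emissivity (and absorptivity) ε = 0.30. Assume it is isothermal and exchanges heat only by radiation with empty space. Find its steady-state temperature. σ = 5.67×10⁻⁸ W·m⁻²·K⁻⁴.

T ≈ 161 K

At steady state, absorbed solar power + internal power = radiated power.
Absorbed: α·S·A_cross = 0.30·59.1·17.95 = 318.2 W (cross-section πr²).
Total input = 318.2 + 496 = 814.2 W.
Radiated: εσ·A_surf·T⁴ with A_surf = 4πr² = 71.78 m².
T⁴ = 814.2/(0.30·5.67×10⁻⁸·71.78) = 6.668×10⁸ K⁴.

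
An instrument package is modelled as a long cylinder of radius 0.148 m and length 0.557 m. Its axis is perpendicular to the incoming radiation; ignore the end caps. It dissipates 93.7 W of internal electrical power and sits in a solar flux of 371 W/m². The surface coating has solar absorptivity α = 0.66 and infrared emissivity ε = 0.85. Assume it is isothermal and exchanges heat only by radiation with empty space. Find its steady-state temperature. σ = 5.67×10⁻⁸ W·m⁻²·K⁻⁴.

T ≈ 271 K

At steady state, absorbed solar power + internal power = radiated power.
Absorbed: α·S·A_cross = 0.66·371·0.1649 = 40.37 W (cross-section 2rL).
Total input = 40.37 + 93.7 = 134.1 W.
Radiated: εσ·A_surf·T⁴ with A_surf = 2πrL = 0.5180 m².
T⁴ = 134.1/(0.85·5.67×10⁻⁸·0.5180) = 5.371×10⁹ K⁴.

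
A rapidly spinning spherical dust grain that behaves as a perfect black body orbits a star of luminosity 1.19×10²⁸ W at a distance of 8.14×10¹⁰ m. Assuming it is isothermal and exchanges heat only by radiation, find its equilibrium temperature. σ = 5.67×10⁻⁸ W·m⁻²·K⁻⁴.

T ≈ 891 K

First find the stellar flux at distance d: S = L/(4πd²) = 1.19×10²⁸/(4π·(8.14×10¹⁰)²) = 1.429×10⁵ W/m².
For an isothermal sphere, absorbed (1−a)S·πr² = emitted σ·4πr²·T⁴, so T⁴ = (1−a)S/(4σ).
T⁴ = 1.00·1.429×10⁵/(4·5.67×10⁻⁸) = 6.302×10¹¹ K⁴.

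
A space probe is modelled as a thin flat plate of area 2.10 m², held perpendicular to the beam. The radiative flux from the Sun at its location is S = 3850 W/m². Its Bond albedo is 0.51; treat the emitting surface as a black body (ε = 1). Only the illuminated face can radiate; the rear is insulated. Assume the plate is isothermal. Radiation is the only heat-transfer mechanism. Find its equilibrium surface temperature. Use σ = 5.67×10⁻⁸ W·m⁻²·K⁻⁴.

At equilibrium, absorbed power = emitted power.
Absorbing cross-section = A = 2.100 m²; emitting surface = A = 2.100 m² (ratio 1).
(1−a)S·A_cross = εσ·A_surf·T⁴  ⇒  T⁴ = (1−a)S/(1σ).
T⁴ = 0.490·3850/(1·5.67×10⁻⁸) = 3.327×10¹⁰ K⁴.
T = (3.327×10¹⁰)^(1/4).

T ≈ 427 K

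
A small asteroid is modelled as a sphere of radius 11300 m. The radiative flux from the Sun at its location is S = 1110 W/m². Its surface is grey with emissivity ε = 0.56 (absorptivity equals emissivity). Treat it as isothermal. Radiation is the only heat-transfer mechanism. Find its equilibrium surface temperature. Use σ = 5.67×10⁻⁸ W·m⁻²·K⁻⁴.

T ≈ 264 K

At equilibrium, absorbed power = emitted power.
Absorbing cross-section = πr² = 4.011×10⁸ m²; emitting surface = 4πr² = 1.605×10⁹ m² (ratio 4).
εS·A_cross = εσ·A_surf·T⁴  ⇒  T⁴ = S/(4σ)   (ε cancels).
T⁴ = 1110/(4·5.67×10⁻⁸) = 4.894×10⁹ K⁴.
T = (4.894×10⁹)^(1/4).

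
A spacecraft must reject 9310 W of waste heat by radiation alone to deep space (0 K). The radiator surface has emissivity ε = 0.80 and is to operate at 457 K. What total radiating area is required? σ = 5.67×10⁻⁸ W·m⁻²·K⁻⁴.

A ≈ 4.71 m²

P = εσA T⁴ ⇒ A = P/(εσT⁴).
T⁴ = 4.362×10¹⁰ K⁴.
A = 9310/(0.80 × 5.67×10⁻⁸ × 4.362×10¹⁰).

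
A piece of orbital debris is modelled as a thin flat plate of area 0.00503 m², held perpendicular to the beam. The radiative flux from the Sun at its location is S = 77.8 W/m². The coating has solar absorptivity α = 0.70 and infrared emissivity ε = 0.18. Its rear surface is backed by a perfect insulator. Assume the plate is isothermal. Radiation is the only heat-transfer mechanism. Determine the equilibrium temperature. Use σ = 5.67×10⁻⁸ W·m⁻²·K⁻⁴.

At equilibrium, absorbed power = emitted power.
Absorbing cross-section = A = 0.005030 m²; emitting surface = A = 0.005030 m² (ratio 1).
αS·A_cross = εσ·A_surf·T⁴  ⇒  T⁴ = αS/(ε·1σ).
T⁴ = 0.700·77.8/(0.18·1·5.67×10⁻⁸) = 5.336×10⁹ K⁴.
T = (5.336×10⁹)^(1/4).

T ≈ 270 K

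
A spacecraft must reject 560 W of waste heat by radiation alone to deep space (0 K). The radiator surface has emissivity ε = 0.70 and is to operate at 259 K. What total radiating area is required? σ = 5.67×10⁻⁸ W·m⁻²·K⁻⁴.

A ≈ 3.14 m²

P = εσA T⁴ ⇒ A = P/(εσT⁴).
T⁴ = 4.500×10⁹ K⁴.
A = 560/(0.70 × 5.67×10⁻⁸ × 4.500×10⁹).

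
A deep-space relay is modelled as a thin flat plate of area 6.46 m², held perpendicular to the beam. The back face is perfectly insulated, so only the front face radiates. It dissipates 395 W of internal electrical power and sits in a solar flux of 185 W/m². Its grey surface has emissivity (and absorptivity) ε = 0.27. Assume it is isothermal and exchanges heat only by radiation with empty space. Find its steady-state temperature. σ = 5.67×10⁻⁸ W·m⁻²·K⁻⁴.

T ≈ 292 K

At steady state, absorbed solar power + internal power = radiated power.
Absorbed: α·S·A_cross = 0.27·185·6.460 = 322.7 W (cross-section A).
Total input = 322.7 + 395 = 717.7 W.
Radiated: εσ·A_surf·T⁴ with A_surf = A = 6.460 m².
T⁴ = 717.7/(0.27·5.67×10⁻⁸·6.460) = 7.257×10⁹ K⁴.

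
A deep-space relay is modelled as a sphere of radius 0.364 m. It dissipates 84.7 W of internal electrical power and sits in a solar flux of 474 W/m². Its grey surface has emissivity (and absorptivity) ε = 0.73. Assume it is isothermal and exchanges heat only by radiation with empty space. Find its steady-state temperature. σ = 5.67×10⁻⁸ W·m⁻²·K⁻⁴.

T ≈ 240 K

At steady state, absorbed solar power + internal power = radiated power.
Absorbed: α·S·A_cross = 0.73·474·0.4162 = 144.0 W (cross-section πr²).
Total input = 144.0 + 84.7 = 228.7 W.
Radiated: εσ·A_surf·T⁴ with A_surf = 4πr² = 1.665 m².
T⁴ = 228.7/(0.73·5.67×10⁻⁸·1.665) = 3.319×10⁹ K⁴.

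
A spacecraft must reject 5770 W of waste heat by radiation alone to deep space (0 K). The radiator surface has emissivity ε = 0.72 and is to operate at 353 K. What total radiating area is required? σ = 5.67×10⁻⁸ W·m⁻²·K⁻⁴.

P = εσA T⁴ ⇒ A = P/(εσT⁴).
T⁴ = 1.553×10¹⁰ K⁴.
A = 5770/(0.72 × 5.67×10⁻⁸ × 1.553×10¹⁰).

A ≈ 9.10 m²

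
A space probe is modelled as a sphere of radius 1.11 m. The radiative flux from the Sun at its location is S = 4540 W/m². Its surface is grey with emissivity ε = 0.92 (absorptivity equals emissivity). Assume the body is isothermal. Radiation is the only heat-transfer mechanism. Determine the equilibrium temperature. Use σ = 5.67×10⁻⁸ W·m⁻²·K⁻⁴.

At equilibrium, absorbed power = emitted power.
Absorbing cross-section = πr² = 3.871 m²; emitting surface = 4πr² = 15.48 m² (ratio 4).
εS·A_cross = εσ·A_surf·T⁴  ⇒  T⁴ = S/(4σ)   (ε cancels).
T⁴ = 4540/(4·5.67×10⁻⁸) = 2.002×10¹⁰ K⁴.
T = (2.002×10¹⁰)^(1/4).

T ≈ 376 K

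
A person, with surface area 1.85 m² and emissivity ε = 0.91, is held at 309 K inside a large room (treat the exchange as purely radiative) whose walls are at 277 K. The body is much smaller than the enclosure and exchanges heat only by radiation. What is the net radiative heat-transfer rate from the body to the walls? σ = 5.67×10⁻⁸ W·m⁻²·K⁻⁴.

P_net ≈ 308 W

For a small grey body in a large enclosure: P_net = εσA(T_body⁴ − T_wall⁴).
A = 1.85 m²; T_body⁴ − T_wall⁴ = 9.117×10⁹ − 5.887×10⁹ = 3.229×10⁹ K⁴.
|P_net| = 0.91·5.67×10⁻⁸·1.850·3.229×10⁹.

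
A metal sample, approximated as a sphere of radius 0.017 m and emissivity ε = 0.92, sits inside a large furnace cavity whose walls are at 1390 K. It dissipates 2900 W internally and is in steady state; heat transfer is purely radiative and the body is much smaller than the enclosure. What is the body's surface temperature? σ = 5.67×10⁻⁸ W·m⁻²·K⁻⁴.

T ≈ 2090 K

For a small grey body in a large enclosure, net radiated power = εσA(T⁴ − T_w⁴).
Steady state: P = εσA(T⁴ − T_w⁴) with A = 4πr² = 0.003632 m².
T⁴ = P/(εσA) + T_w⁴ = 2900/(0.92·5.67×10⁻⁸·0.003632) + (1390)⁴
    = 1.531×10¹³ + 3.733×10¹² = 1.904×10¹³ K⁴.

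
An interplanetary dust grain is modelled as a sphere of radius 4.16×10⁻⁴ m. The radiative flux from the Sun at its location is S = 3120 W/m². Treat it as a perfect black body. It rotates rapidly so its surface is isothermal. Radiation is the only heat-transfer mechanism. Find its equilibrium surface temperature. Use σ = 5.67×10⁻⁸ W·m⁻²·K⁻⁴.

At equilibrium, absorbed power = emitted power.
Absorbing cross-section = πr² = 5.437×10⁻⁷ m²; emitting surface = 4πr² = 2.175×10⁻⁶ m² (ratio 4).
S·A_cross = εσ·A_surf·T⁴  ⇒  T⁴ = S/(4σ).
T⁴ = 1.00·3120/(4·5.67×10⁻⁸) = 1.376×10¹⁰ K⁴.
T = (1.376×10¹⁰)^(1/4).

T ≈ 342 K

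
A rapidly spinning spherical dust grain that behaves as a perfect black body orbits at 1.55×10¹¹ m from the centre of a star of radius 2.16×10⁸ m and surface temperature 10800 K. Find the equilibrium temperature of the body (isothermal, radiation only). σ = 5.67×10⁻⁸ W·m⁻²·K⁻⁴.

T ≈ 285 K

The star's surface emits σT_*⁴; at distance d the flux is S = σT_*⁴(R_*/d)².
S = 5.67×10⁻⁸·(10800)⁴·(2.16×10⁸/1.55×10¹¹)² = 1498 W/m².
For an isothermal sphere T⁴ = (1−a)S/(4σ) = 6.605×10⁹ K⁴.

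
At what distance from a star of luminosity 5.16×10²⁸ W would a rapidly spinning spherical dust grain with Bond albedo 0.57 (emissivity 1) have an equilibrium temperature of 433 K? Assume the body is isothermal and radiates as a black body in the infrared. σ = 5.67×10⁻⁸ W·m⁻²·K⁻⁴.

For an isothermal black-emitting sphere, (1−a)S·πr² = σ·4πr²·T⁴ ⇒ S = 4σT⁴/(1−a).
S = 4·5.67×10⁻⁸·(433)⁴/0.430 = 18540 W/m².
Flux falls as S = L/(4πd²), so d = √(L/(4πS)) = √(5.16×10²⁸/(4π·18540)).

d ≈ 4.71×10¹¹ m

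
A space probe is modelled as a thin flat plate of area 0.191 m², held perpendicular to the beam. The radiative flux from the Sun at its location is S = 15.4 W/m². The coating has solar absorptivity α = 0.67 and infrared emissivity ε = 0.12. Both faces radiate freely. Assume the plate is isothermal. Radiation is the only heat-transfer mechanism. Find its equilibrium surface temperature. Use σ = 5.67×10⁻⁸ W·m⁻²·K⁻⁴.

At equilibrium, absorbed power = emitted power.
Absorbing cross-section = A = 0.1910 m²; emitting surface = 2A = 0.3820 m² (ratio 2).
αS·A_cross = εσ·A_surf·T⁴  ⇒  T⁴ = αS/(ε·2σ).
T⁴ = 0.670·15.4/(0.12·2·5.67×10⁻⁸) = 7.582×10⁸ K⁴.
T = (7.582×10⁸)^(1/4).

T ≈ 166 K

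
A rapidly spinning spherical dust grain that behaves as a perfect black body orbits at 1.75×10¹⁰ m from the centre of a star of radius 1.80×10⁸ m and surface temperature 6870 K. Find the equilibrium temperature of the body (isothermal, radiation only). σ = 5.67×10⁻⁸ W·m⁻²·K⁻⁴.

T ≈ 493 K

The star's surface emits σT_*⁴; at distance d the flux is S = σT_*⁴(R_*/d)².
S = 5.67×10⁻⁸·(6870)⁴·(1.80×10⁸/1.75×10¹⁰)² = 13360 W/m².
For an isothermal sphere T⁴ = (1−a)S/(4σ) = 5.892×10¹⁰ K⁴.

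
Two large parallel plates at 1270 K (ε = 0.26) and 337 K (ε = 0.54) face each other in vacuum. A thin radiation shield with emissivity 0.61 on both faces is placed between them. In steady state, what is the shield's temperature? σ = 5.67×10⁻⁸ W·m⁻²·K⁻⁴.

T_s ≈ 984 K

In steady state the net flux on the hot side equals that on the cold side.
σ(T₁⁴−T_s⁴)/D₁ = σ(T_s⁴−T₂⁴)/D₂, with D₁ = 1/ε₁+1/ε_s−1 = 4.485, D₂ = 1/ε_s+1/ε₂−1 = 2.491.
Solve for T_s⁴: T_s⁴ = (D₂·T₁⁴ + D₁·T₂⁴)/(D₁+D₂) = 9.372×10¹¹ K⁴.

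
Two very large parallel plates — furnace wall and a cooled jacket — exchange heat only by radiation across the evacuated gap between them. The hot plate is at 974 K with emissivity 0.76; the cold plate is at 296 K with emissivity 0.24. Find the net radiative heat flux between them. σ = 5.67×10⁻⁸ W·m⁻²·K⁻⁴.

q ≈ 11300 W/m²

For two infinite grey parallel plates, q = σ(T₁⁴ − T₂⁴)/(1/ε₁ + 1/ε₂ − 1).
T₁⁴ − T₂⁴ = 9.000×10¹¹ − 7.677×10⁹ = 8.923×10¹¹ K⁴.
1/ε₁ + 1/ε₂ − 1 = 1.316 + 4.167 − 1 = 4.482.
q = 5.67×10⁻⁸ × 8.923×10¹¹ / 4.482.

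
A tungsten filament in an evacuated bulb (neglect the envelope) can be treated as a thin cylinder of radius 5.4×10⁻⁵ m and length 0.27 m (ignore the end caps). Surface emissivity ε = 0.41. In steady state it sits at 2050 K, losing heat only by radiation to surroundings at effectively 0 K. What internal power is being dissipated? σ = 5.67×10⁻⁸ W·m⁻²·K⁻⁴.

Steady state: P = εσA T⁴.
A = 2πrL = 9.161×10⁻⁵ m²; T⁴ = (2050)⁴ = 1.766×10¹³ K⁴.
P = 0.41 × 5.67×10⁻⁸ × 9.161×10⁻⁵ × 1.766×10¹³.

P ≈ 37.6 W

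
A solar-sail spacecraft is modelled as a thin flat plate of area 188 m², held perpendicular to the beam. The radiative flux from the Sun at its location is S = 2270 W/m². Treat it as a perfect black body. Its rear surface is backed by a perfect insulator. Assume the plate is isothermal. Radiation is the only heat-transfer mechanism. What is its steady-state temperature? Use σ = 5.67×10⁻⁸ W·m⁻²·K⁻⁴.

At equilibrium, absorbed power = emitted power.
Absorbing cross-section = A = 188.0 m²; emitting surface = A = 188.0 m² (ratio 1).
S·A_cross = εσ·A_surf·T⁴  ⇒  T⁴ = S/(1σ).
T⁴ = 1.00·2270/(1·5.67×10⁻⁸) = 4.004×10¹⁰ K⁴.
T = (4.004×10¹⁰)^(1/4).

T ≈ 447 K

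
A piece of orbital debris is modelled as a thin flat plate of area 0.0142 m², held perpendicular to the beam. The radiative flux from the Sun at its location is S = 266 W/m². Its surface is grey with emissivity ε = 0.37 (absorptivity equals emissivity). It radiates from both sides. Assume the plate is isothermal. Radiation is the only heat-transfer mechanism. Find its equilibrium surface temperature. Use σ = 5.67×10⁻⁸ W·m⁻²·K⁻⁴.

T ≈ 220 K

At equilibrium, absorbed power = emitted power.
Absorbing cross-section = A = 0.01420 m²; emitting surface = 2A = 0.02840 m² (ratio 2).
εS·A_cross = εσ·A_surf·T⁴  ⇒  T⁴ = S/(2σ)   (ε cancels).
T⁴ = 266/(2·5.67×10⁻⁸) = 2.346×10⁹ K⁴.
T = (2.346×10⁹)^(1/4).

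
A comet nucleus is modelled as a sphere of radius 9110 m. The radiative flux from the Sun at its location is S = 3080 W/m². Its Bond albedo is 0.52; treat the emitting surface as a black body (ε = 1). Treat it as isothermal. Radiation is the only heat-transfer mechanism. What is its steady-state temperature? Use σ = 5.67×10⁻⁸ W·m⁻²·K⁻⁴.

At equilibrium, absorbed power = emitted power.
Absorbing cross-section = πr² = 2.607×10⁸ m²; emitting surface = 4πr² = 1.043×10⁹ m² (ratio 4).
(1−a)S·A_cross = εσ·A_surf·T⁴  ⇒  T⁴ = (1−a)S/(4σ).
T⁴ = 0.480·3080/(4·5.67×10⁻⁸) = 6.519×10⁹ K⁴.
T = (6.519×10⁹)^(1/4).

T ≈ 284 K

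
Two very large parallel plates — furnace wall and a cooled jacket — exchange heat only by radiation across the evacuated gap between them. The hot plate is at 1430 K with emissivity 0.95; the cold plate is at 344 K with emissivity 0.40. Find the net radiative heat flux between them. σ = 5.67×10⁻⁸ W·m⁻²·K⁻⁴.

For two infinite grey parallel plates, q = σ(T₁⁴ − T₂⁴)/(1/ε₁ + 1/ε₂ − 1).
T₁⁴ − T₂⁴ = 4.182×10¹² − 1.400×10¹⁰ = 4.168×10¹² K⁴.
1/ε₁ + 1/ε₂ − 1 = 1.053 + 2.500 − 1 = 2.553.
q = 5.67×10⁻⁸ × 4.168×10¹² / 2.553.

q ≈ 92600 W/m²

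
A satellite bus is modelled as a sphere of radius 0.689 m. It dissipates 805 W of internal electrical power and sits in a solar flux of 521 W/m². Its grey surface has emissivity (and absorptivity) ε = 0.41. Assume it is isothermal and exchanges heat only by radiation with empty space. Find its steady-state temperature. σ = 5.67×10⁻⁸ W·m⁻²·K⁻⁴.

At steady state, absorbed solar power + internal power = radiated power.
Absorbed: α·S·A_cross = 0.41·521·1.491 = 318.6 W (cross-section πr²).
Total input = 318.6 + 805 = 1124 W.
Radiated: εσ·A_surf·T⁴ with A_surf = 4πr² = 5.966 m².
T⁴ = 1124/(0.41·5.67×10⁻⁸·5.966) = 8.102×10⁹ K⁴.

T ≈ 300 K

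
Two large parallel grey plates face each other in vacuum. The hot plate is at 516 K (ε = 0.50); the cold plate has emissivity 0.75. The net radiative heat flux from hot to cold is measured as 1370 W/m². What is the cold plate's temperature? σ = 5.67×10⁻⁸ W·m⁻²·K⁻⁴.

q = σ(T₁⁴ − T₂⁴)/(1/ε₁ + 1/ε₂ − 1); denominator = 2.333.
T₂⁴ = T₁⁴ − q·(1/ε₁+1/ε₂−1)/σ = 7.089×10¹⁰ − 1370·2.333/5.67×10⁻⁸
    = 1.451×10¹⁰ K⁴.

T₂ ≈ 347 K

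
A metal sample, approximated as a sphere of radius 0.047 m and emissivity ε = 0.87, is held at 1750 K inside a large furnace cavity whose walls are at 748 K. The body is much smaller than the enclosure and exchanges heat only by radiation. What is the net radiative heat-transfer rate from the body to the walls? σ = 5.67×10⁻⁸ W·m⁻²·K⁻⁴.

For a small grey body in a large enclosure: P_net = εσA(T_body⁴ − T_wall⁴).
A = 4πr² = 0.02776 m²; T_body⁴ − T_wall⁴ = 9.379×10¹² − 3.130×10¹¹ = 9.066×10¹² K⁴.
|P_net| = 0.87·5.67×10⁻⁸·0.02776·9.066×10¹².

P_net ≈ 12400 W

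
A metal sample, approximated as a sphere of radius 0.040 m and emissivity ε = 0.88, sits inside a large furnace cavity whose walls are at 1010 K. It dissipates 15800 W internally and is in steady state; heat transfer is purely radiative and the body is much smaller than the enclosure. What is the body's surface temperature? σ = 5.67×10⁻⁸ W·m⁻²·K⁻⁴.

T ≈ 2020 K

For a small grey body in a large enclosure, net radiated power = εσA(T⁴ − T_w⁴).
Steady state: P = εσA(T⁴ − T_w⁴) with A = 4πr² = 0.02011 m².
T⁴ = P/(εσA) + T_w⁴ = 15800/(0.88·5.67×10⁻⁸·0.02011) + (1010)⁴
    = 1.575×10¹³ + 1.041×10¹² = 1.679×10¹³ K⁴.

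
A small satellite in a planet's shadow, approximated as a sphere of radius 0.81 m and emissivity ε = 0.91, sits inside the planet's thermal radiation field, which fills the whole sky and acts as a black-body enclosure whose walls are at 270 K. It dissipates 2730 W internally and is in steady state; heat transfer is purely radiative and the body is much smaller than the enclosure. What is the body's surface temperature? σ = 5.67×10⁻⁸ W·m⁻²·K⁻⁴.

T ≈ 329 K

For a small grey body in a large enclosure, net radiated power = εσA(T⁴ − T_w⁴).
Steady state: P = εσA(T⁴ − T_w⁴) with A = 4πr² = 8.245 m².
T⁴ = P/(εσA) + T_w⁴ = 2730/(0.91·5.67×10⁻⁸·8.245) + (270)⁴
    = 6.417×10⁹ + 5.314×10⁹ = 1.173×10¹⁰ K⁴.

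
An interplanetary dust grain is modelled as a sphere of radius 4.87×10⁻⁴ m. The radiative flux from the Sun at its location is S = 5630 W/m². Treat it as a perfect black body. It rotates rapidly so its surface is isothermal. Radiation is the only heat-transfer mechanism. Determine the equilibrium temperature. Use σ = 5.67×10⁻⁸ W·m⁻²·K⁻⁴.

T ≈ 397 K

At equilibrium, absorbed power = emitted power.
Absorbing cross-section = πr² = 7.451×10⁻⁷ m²; emitting surface = 4πr² = 2.980×10⁻⁶ m² (ratio 4).
S·A_cross = εσ·A_surf·T⁴  ⇒  T⁴ = S/(4σ).
T⁴ = 1.00·5630/(4·5.67×10⁻⁸) = 2.482×10¹⁰ K⁴.
T = (2.482×10¹⁰)^(1/4).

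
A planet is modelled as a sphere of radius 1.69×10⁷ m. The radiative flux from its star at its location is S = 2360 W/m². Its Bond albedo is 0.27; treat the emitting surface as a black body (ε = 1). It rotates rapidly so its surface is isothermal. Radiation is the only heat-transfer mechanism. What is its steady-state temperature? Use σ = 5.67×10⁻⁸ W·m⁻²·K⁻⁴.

At equilibrium, absorbed power = emitted power.
Absorbing cross-section = πr² = 8.973×10¹⁴ m²; emitting surface = 4πr² = 3.589×10¹⁵ m² (ratio 4).
(1−a)S·A_cross = εσ·A_surf·T⁴  ⇒  T⁴ = (1−a)S/(4σ).
T⁴ = 0.730·2360/(4·5.67×10⁻⁸) = 7.596×10⁹ K⁴.
T = (7.596×10⁹)^(1/4).

T ≈ 295 K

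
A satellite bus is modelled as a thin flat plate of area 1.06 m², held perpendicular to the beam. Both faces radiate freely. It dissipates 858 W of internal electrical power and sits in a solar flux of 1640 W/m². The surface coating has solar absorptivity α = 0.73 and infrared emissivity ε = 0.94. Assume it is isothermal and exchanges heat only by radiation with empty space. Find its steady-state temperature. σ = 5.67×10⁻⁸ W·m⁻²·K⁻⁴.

T ≈ 370 K

At steady state, absorbed solar power + internal power = radiated power.
Absorbed: α·S·A_cross = 0.73·1640·1.060 = 1269 W (cross-section A).
Total input = 1269 + 858 = 2127 W.
Radiated: εσ·A_surf·T⁴ with A_surf = 2A = 2.120 m².
T⁴ = 2127/(0.94·5.67×10⁻⁸·2.120) = 1.882×10¹⁰ K⁴.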